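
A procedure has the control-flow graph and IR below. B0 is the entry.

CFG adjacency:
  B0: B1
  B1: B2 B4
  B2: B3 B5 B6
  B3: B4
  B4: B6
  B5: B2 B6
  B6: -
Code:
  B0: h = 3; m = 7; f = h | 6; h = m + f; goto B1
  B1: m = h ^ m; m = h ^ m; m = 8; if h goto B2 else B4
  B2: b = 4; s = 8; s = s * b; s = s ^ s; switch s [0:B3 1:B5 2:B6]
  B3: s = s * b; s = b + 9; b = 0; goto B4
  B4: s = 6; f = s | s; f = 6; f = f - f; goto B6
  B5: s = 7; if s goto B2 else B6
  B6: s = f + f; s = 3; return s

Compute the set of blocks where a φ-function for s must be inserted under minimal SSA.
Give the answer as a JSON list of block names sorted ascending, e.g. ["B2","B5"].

Answer: ["B2", "B4", "B6"]

Derivation:
idom tree: B1←B0 B2←B1 B3←B2 B4←B1 B5←B2 B6←B1
Join-block Dom:
  B2: preds {B1,B5}: {B0,B1} ∩ {B0,B1,B2,B5} = {B0,B1}; idom=B1
  B4: preds {B1,B3}: {B0,B1} ∩ {B0,B1,B2,B3} = {B0,B1}; idom=B1
  B6: preds {B2,B4,B5}: {B0,B1,B2} ∩ {B0,B1,B4} ∩ {B0,B1,B2,B5} = {B0,B1}; idom=B1

Frontier:
  join B2 pred B1: · stop@B1
  join B2 pred B5: B5→B2 stop@B1
  join B4 pred B1: · stop@B1
  join B4 pred B3: B3→B2 stop@B1
  join B6 pred B2: B2 stop@B1
  join B6 pred B4: B4 stop@B1
  join B6 pred B5: B5→B2 stop@B1
  B0 → ∅
  B1 → ∅
  B2 → {B2,B4,B6}
  B3 → {B4}
  B4 → {B6}
  B5 → {B2,B6}
  B6 → ∅

φ for s: defs {B2,B3,B4,B5,B6}
  DF⁺ = {B2,B4,B6}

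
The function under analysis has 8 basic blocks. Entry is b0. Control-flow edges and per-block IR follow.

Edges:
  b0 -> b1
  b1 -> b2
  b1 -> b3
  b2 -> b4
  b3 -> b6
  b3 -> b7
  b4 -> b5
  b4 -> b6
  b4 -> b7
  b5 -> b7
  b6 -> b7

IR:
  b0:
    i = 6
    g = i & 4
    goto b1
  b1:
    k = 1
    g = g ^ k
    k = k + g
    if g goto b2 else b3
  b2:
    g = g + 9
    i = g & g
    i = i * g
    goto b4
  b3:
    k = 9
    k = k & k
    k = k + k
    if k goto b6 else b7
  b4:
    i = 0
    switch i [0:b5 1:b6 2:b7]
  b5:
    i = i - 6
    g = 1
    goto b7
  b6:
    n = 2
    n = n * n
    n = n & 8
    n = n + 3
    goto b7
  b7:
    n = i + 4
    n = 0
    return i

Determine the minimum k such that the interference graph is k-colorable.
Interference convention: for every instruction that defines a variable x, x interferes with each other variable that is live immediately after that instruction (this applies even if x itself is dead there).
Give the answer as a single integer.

Answer: 3

Derivation:
Per-block:
  b0 def {g,i} use ∅
  b1 def {g,k} use {g}
  b2 def {g,i} use {g}
  b3 def {k} use ∅
  b4 def {i} use ∅
  b5 def {g,i} use {i}
  b6 def {n} use ∅
  b7 def {n} use {i}

Liveness:
  live b0: ∅→{g,i}
  live b1: {g,i}→{g,i}
  live b2: {g}→∅
  live b3: {i}→{i}
  live b4: ∅→{i}
  live b5: {i}→{i}
  live b6: {i}→{i}
  live b7: {i}→∅

Interference:
  g — {i,k}
  i — {g,k,n}
  k — {g,i}
  n — {i}

Registers:
  {g,i,k} pairwise interfere (3-clique) ⇒ χ ≥ 3
  3-colouring: r0={i}  r1={g,n}  r2={k}
  χ = 3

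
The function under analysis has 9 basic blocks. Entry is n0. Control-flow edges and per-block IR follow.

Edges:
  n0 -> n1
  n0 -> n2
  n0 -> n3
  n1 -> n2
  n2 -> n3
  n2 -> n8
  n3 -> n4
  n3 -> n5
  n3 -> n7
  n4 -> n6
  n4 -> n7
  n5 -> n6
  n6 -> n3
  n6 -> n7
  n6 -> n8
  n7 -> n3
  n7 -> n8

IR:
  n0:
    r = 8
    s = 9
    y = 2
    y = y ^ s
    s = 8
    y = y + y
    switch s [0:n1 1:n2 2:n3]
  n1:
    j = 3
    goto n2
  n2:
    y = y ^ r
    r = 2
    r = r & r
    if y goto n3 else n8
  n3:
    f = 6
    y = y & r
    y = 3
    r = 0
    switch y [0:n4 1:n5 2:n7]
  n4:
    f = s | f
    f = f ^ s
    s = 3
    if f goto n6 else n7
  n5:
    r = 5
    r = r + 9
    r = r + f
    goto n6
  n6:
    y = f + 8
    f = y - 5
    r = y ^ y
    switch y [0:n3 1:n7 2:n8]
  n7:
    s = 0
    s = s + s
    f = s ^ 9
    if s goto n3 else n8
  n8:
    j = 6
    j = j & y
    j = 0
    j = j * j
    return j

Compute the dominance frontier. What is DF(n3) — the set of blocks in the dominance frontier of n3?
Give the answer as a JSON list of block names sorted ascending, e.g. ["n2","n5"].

Answer: ["n3", "n8"]

Derivation:
idom tree: n1←n0 n2←n0 n3←n0 n4←n3 n5←n3 n6←n3 n7←n3 n8←n0
Dom at joins:
  n2: preds {n0,n1}: {n0} ∩ {n0,n1} = {n0}; idom=n0
  n3: preds {n0,n2,n6,n7}: {n0} ∩ {n0,n2} ∩ {n0,n3,n6} ∩ {n0,n3,n7} = {n0}; idom=n0
  n6: preds {n4,n5}: {n0,n3,n4} ∩ {n0,n3,n5} = {n0,n3}; idom=n3
  n7: preds {n3,n4,n6}: {n0,n3} ∩ {n0,n3,n4} ∩ {n0,n3,n6} = {n0,n3}; idom=n3
  n8: preds {n2,n6,n7}: {n0,n2} ∩ {n0,n3,n6} ∩ {n0,n3,n7} = {n0}; idom=n0

DF derivation:
  n2←n0: walk · to n0
  n2←n1: walk n1 to n0
  n3←n0: walk · to n0
  n3←n2: walk n2 to n0
  n3←n6: walk n6→n3 to n0
  n3←n7: walk n7→n3 to n0
  n6←n4: walk n4 to n3
  n6←n5: walk n5 to n3
  n7←n3: walk · to n3
  n7←n4: walk n4 to n3
  n7←n6: walk n6 to n3
  n8←n2: walk n2 to n0
  n8←n6: walk n6→n3 to n0
  n8←n7: walk n7→n3 to n0
  n0 → ∅
  n1 → {n2}
  n2 → {n3,n8}
  n3 → {n3,n8}
  n4 → {n6,n7}
  n5 → {n6}
  n6 → {n3,n7,n8}
  n7 → {n3,n8}
  n8 → ∅

DF(n3) = ["n3", "n8"]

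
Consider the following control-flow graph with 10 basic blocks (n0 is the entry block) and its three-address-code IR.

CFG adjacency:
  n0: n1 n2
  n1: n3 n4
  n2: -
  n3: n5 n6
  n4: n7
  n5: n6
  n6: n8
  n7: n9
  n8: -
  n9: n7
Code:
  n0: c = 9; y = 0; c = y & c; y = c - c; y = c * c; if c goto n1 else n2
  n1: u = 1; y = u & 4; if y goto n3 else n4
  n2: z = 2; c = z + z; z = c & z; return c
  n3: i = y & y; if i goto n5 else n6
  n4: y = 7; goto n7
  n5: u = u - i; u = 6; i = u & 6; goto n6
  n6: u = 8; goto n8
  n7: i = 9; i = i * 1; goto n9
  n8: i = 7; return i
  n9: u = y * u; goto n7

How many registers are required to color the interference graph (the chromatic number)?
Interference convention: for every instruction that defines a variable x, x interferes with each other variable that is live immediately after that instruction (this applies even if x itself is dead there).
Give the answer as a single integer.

Answer: 3

Derivation:
def/use:
  n0: def={c,y} ue=∅
  n1: def={u,y} ue=∅
  n2: def={c,z} ue=∅
  n3: def={i} ue={y}
  n4: def={y} ue=∅
  n5: def={i,u} ue={i,u}
  n6: def={u} ue=∅
  n7: def={i} ue=∅
  n8: def={i} ue=∅
  n9: def={u} ue={u,y}

Liveness:
  n0 li=∅ lo=∅
  n1 li=∅ lo={u,y}
  n2 li=∅ lo=∅
  n3 li={u,y} lo={i,u}
  n4 li={u} lo={u,y}
  n5 li={i,u} lo=∅
  n6 li=∅ lo=∅
  n7 li={u,y} lo={u,y}
  n8 li=∅ lo=∅
  n9 li={u,y} lo={u,y}

Interference:
  c — {y,z}
  i — {u,y}
  u — {i,y}
  y — {c,i,u}
  z — {c}

Registers:
  {i,u,y} pairwise interfere (3-clique) ⇒ χ ≥ 3
  assign c→R1 i→R1 u→R2 y→R0 z→R0 — no edge inside a register ⇒ χ ≤ 3
  χ = 3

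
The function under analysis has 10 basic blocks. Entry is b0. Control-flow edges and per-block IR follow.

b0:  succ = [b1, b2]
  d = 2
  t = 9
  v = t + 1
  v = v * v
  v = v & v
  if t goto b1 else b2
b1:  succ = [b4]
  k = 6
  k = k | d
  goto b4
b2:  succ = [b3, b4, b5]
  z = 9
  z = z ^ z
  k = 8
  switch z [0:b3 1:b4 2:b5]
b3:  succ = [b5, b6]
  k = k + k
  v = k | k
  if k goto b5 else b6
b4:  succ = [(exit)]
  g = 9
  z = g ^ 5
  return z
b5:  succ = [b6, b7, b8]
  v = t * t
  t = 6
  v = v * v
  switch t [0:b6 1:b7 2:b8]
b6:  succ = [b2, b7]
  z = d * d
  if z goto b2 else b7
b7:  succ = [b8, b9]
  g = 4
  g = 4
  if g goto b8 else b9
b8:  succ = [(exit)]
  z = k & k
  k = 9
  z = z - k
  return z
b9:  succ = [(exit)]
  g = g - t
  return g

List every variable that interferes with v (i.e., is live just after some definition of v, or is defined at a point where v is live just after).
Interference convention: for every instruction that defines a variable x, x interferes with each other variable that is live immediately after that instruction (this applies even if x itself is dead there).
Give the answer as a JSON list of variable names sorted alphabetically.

def/use:
  b0 def {d,t,v} use ∅
  b1 def {k} use {d}
  b2 def {k,z} use ∅
  b3 def {k,v} use {k}
  b4 def {g,z} use ∅
  b5 def {t,v} use {t}
  b6 def {z} use {d}
  b7 def {g} use ∅
  b8 def {k,z} use {k}
  b9 def {g} use {g,t}

Backward fixpoint:
  live b0: ∅→{d,t}
  live b1: {d}→∅
  live b2: {d,t}→{d,k,t}
  live b3: {d,k,t}→{d,k,t}
  live b4: ∅→∅
  live b5: {d,k,t}→{d,k,t}
  live b6: {d,k,t}→{d,k,t}
  live b7: {k,t}→{g,k,t}
  live b8: {k}→∅
  live b9: {g,t}→∅

Conflict graph:
  d↔{k,t,v,z}
  g↔{k,t}
  k↔{d,g,t,v,z}
  t↔{d,g,k,v,z}
  v↔{d,k,t}
  z↔{d,k,t}

N(v) = ["d", "k", "t"]

Answer: ["d", "k", "t"]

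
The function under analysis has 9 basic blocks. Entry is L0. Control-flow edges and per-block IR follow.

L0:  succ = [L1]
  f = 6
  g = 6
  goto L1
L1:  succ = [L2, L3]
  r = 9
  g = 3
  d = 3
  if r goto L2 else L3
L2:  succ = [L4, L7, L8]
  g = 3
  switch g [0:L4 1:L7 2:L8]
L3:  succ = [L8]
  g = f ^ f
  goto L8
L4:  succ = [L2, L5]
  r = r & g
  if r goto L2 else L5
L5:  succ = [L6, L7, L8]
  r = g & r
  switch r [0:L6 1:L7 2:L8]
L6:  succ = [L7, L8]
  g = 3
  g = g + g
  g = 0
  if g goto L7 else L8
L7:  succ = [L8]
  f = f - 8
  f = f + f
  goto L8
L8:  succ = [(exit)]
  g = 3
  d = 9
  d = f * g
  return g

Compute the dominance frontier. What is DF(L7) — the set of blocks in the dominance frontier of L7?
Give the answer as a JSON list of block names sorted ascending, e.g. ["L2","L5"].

idom tree: L1←L0 L2←L1 L3←L1 L4←L2 L5←L4 L6←L5 L7←L2 L8←L1
Dom at joins:
  L2: preds {L1,L4}: {L0,L1} ∩ {L0,L1,L2,L4} = {L0,L1}; idom=L1
  L7: preds {L2,L5,L6}: {L0,L1,L2} ∩ {L0,L1,L2,L4,L5} ∩ {L0,L1,L2,L4,L5,L6} = {L0,L1,L2}; idom=L2
  L8: preds {L2,L3,L5,L6,L7}: {L0,L1,L2} ∩ {L0,L1,L3} ∩ {L0,L1,L2,L4,L5} ∩ {L0,L1,L2,L4,L5,L6} ∩ {L0,L1,L2,L7} = {L0,L1}; idom=L1

Frontier:
  join L2 pred L1: · stop@L1
  join L2 pred L4: L4→L2 stop@L1
  join L7 pred L2: · stop@L2
  join L7 pred L5: L5→L4 stop@L2
  join L7 pred L6: L6→L5→L4 stop@L2
  join L8 pred L2: L2 stop@L1
  join L8 pred L3: L3 stop@L1
  join L8 pred L5: L5→L4→L2 stop@L1
  join L8 pred L6: L6→L5→L4→L2 stop@L1
  join L8 pred L7: L7→L2 stop@L1
  DF(L0)=∅
  DF(L1)=∅
  DF(L2)={L2,L8}
  DF(L3)={L8}
  DF(L4)={L2,L7,L8}
  DF(L5)={L7,L8}
  DF(L6)={L7,L8}
  DF(L7)={L8}
  DF(L8)=∅

DF(L7) = ["L8"]

Answer: ["L8"]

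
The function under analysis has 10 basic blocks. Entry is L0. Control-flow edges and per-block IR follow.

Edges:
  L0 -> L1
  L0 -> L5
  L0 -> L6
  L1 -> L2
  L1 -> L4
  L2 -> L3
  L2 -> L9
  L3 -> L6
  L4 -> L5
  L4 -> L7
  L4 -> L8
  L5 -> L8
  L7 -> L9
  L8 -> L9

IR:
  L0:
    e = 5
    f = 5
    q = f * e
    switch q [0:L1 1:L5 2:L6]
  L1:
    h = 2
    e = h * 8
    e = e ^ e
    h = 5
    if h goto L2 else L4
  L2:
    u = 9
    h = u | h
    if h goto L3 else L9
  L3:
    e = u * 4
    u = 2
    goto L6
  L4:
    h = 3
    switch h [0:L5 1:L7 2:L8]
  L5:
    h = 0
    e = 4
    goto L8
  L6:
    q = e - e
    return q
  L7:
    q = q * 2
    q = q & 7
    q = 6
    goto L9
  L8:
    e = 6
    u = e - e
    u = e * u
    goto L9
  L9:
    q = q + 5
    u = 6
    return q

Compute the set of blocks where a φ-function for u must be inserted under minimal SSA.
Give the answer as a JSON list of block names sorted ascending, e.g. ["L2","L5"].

Answer: ["L6", "L9"]

Analysis:
idom tree: L1←L0 L2←L1 L3←L2 L4←L1 L5←L0 L6←L0 L7←L4 L8←L0 L9←L0
Dom at joins:
  L5: preds {L0,L4}: {L0} ∩ {L0,L1,L4} = {L0}; idom=L0
  L6: preds {L0,L3}: {L0} ∩ {L0,L1,L2,L3} = {L0}; idom=L0
  L8: preds {L4,L5}: {L0,L1,L4} ∩ {L0,L5} = {L0}; idom=L0
  L9: preds {L2,L7,L8}: {L0,L1,L2} ∩ {L0,L1,L4,L7} ∩ {L0,L8} = {L0}; idom=L0

Frontier:
  L5←L0: walk · to L0
  L5←L4: walk L4→L1 to L0
  L6←L0: walk · to L0
  L6←L3: walk L3→L2→L1 to L0
  L8←L4: walk L4→L1 to L0
  L8←L5: walk L5 to L0
  L9←L2: walk L2→L1 to L0
  L9←L7: walk L7→L4→L1 to L0
  L9←L8: walk L8 to L0
  L0 → ∅
  L1 → {L5,L6,L8,L9}
  L2 → {L6,L9}
  L3 → {L6}
  L4 → {L5,L8,L9}
  L5 → {L8}
  L6 → ∅
  L7 → {L9}
  L8 → {L9}
  L9 → ∅

φ for u: defs {L2,L3,L8,L9}
  DF⁺ = {L6,L9}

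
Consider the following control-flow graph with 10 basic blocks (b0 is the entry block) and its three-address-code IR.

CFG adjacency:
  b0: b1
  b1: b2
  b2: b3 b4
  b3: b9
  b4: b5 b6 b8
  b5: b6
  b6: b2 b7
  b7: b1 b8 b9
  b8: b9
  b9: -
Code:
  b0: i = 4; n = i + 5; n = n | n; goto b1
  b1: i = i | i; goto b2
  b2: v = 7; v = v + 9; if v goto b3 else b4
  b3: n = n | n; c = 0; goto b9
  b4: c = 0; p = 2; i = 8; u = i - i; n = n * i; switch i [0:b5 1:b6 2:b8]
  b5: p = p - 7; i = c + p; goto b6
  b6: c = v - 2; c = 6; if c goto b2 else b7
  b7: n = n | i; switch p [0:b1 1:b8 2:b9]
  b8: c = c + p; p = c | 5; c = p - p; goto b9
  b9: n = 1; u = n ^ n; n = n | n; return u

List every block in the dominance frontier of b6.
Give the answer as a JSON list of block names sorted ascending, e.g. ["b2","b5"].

Answer: ["b1", "b2", "b8", "b9"]

Derivation:
idom tree: b1←b0 b2←b1 b3←b2 b4←b2 b5←b4 b6←b4 b7←b6 b8←b4 b9←b2
Dom∩ at merges:
  b1: preds {b0,b7}: {b0} ∩ {b0,b1,b2,b4,b6,b7} = {b0}; idom=b0
  b2: preds {b1,b6}: {b0,b1} ∩ {b0,b1,b2,b4,b6} = {b0,b1}; idom=b1
  b6: preds {b4,b5}: {b0,b1,b2,b4} ∩ {b0,b1,b2,b4,b5} = {b0,b1,b2,b4}; idom=b4
  b8: preds {b4,b7}: {b0,b1,b2,b4} ∩ {b0,b1,b2,b4,b6,b7} = {b0,b1,b2,b4}; idom=b4
  b9: preds {b3,b7,b8}: {b0,b1,b2,b3} ∩ {b0,b1,b2,b4,b6,b7} ∩ {b0,b1,b2,b4,b8} = {b0,b1,b2}; idom=b2

DF walk-up:
  b1←b0: walk · to b0
  b1←b7: walk b7→b6→b4→b2→b1 to b0
  b2←b1: walk · to b1
  b2←b6: walk b6→b4→b2 to b1
  b6←b4: walk · to b4
  b6←b5: walk b5 to b4
  b8←b4: walk · to b4
  b8←b7: walk b7→b6 to b4
  b9←b3: walk b3 to b2
  b9←b7: walk b7→b6→b4 to b2
  b9←b8: walk b8→b4 to b2
  b0: DF=∅
  b1: DF={b1}
  b2: DF={b1,b2}
  b3: DF={b9}
  b4: DF={b1,b2,b9}
  b5: DF={b6}
  b6: DF={b1,b2,b8,b9}
  b7: DF={b1,b8,b9}
  b8: DF={b9}
  b9: DF=∅

DF(b6) = ["b1", "b2", "b8", "b9"]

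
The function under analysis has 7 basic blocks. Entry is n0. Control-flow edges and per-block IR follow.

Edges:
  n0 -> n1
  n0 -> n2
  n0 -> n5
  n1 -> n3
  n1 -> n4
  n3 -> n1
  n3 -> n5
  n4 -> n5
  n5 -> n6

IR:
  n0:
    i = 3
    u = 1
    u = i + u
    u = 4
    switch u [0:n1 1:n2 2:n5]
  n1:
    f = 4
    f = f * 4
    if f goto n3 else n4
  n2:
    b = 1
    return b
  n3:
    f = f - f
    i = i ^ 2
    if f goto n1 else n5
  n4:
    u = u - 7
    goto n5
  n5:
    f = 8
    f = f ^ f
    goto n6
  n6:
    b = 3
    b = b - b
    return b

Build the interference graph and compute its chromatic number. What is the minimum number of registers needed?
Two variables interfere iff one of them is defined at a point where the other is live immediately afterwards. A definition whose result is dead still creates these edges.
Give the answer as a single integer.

Per-block:
  n0: {i,u} / ∅
  n1: {f} / ∅
  n2: {b} / ∅
  n3: {f,i} / {f,i}
  n4: {u} / {u}
  n5: {f} / ∅
  n6: {b} / ∅

Live sets:
  live n0: ∅→{i,u}
  live n1: {i,u}→{f,i,u}
  live n2: ∅→∅
  live n3: {f,i,u}→{i,u}
  live n4: {u}→∅
  live n5: ∅→∅
  live n6: ∅→∅

Interference:
  b: ∅
  f: {i,u}
  i: {f,u}
  u: {f,i}

Chromatic number:
  lower bound: {f,i,u} mutually conflict ⇒ χ ≥ 3
  assign b→r0 f→r0 i→r1 u→r2 — no edge inside a register ⇒ χ ≤ 3
  χ = 3

Answer: 3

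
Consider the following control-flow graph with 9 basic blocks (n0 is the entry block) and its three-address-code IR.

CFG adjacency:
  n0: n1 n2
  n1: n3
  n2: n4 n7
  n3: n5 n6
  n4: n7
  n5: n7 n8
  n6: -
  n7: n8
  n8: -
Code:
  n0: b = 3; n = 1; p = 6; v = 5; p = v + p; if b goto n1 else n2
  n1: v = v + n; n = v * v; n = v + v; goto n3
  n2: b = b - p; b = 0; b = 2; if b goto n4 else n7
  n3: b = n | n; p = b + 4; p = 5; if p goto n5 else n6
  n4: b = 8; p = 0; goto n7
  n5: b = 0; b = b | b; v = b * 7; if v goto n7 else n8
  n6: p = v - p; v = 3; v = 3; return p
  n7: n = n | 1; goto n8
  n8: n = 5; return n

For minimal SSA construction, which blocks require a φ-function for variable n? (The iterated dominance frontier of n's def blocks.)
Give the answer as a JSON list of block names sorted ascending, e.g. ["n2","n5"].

Answer: ["n7", "n8"]

Analysis:
idom tree: n1←n0 n2←n0 n3←n1 n4←n2 n5←n3 n6←n3 n7←n0 n8←n0
Dom at joins:
  n7: preds {n2,n4,n5}: {n0,n2} ∩ {n0,n2,n4} ∩ {n0,n1,n3,n5} = {n0}; idom=n0
  n8: preds {n5,n7}: {n0,n1,n3,n5} ∩ {n0,n7} = {n0}; idom=n0

DF derivation:
  join n7 pred n2: n2 stop@n0
  join n7 pred n4: n4→n2 stop@n0
  join n7 pred n5: n5→n3→n1 stop@n0
  join n8 pred n5: n5→n3→n1 stop@n0
  join n8 pred n7: n7 stop@n0
  n0 → ∅
  n1 → {n7,n8}
  n2 → {n7}
  n3 → {n7,n8}
  n4 → {n7}
  n5 → {n7,n8}
  n6 → ∅
  n7 → {n8}
  n8 → ∅

φ for n: defs {n0,n1,n7,n8}
  DF⁺ = {n7,n8}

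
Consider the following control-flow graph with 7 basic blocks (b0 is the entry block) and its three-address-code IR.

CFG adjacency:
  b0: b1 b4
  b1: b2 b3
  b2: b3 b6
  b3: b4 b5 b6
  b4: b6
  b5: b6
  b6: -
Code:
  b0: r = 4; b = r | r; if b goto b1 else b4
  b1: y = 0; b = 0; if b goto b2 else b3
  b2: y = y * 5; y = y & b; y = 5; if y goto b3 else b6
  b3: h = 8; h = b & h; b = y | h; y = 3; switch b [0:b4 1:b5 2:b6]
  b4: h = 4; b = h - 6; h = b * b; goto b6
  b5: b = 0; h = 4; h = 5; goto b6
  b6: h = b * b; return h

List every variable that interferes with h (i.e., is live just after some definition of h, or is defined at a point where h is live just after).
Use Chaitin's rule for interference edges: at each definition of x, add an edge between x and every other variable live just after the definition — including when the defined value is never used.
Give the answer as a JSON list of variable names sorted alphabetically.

Answer: ["b", "y"]

Analysis:
def/use:
  b0 def {b,r} use ∅
  b1 def {b,y} use ∅
  b2 def {y} use {b,y}
  b3 def {b,h,y} use {b,y}
  b4 def {b,h} use ∅
  b5 def {b,h} use ∅
  b6 def {h} use {b}

Live sets:
  b0 li=∅ lo=∅
  b1 li=∅ lo={b,y}
  b2 li={b,y} lo={b,y}
  b3 li={b,y} lo={b}
  b4 li=∅ lo={b}
  b5 li=∅ lo={b}
  b6 li={b} lo=∅

Interference:
  b↔{h,y}
  h↔{b,y}
  r↔∅
  y↔{b,h}

N(h) = ["b", "y"]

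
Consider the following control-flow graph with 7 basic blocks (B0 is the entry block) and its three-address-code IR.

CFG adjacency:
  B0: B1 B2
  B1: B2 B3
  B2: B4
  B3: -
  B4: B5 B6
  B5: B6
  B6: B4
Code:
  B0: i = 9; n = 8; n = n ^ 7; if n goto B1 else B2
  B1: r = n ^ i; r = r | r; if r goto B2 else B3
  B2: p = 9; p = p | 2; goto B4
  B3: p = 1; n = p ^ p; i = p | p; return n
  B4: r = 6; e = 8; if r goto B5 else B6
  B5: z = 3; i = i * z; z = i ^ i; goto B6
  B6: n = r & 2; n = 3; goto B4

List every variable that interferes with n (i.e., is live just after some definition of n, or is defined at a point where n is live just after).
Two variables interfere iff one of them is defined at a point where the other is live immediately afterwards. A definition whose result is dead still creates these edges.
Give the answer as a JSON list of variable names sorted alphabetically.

Answer: ["i", "p"]

Analysis:
Block summaries:
  B0 def {i,n} use ∅
  B1 def {r} use {i,n}
  B2 def {p} use ∅
  B3 def {i,n,p} use ∅
  B4 def {e,r} use ∅
  B5 def {i,z} use {i}
  B6 def {n} use {r}

Live sets:
  B0: in=∅ out={i,n}
  B1: in={i,n} out={i}
  B2: in={i} out={i}
  B3: in=∅ out=∅
  B4: in={i} out={i,r}
  B5: in={i,r} out={i,r}
  B6: in={i,r} out={i}

Conflict graph:
  e↔{i,r}
  i↔{e,n,p,r,z}
  n↔{i,p}
  p↔{i,n}
  r↔{e,i,z}
  z↔{i,r}

N(n) = ["i", "p"]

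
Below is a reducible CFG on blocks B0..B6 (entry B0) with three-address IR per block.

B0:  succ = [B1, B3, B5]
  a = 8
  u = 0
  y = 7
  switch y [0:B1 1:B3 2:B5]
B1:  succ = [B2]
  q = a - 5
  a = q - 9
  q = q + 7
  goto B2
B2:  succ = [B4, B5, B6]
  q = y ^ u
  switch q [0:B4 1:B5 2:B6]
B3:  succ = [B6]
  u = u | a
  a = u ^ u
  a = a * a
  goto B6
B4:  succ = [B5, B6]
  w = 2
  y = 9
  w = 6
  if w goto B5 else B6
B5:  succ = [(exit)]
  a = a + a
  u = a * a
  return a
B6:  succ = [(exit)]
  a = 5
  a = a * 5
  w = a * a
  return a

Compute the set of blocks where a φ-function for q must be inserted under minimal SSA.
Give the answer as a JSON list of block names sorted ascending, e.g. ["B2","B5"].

idom tree: B1←B0 B2←B1 B3←B0 B4←B2 B5←B0 B6←B0
Join-block Dom:
  B5: preds {B0,B2,B4}: {B0} ∩ {B0,B1,B2} ∩ {B0,B1,B2,B4} = {B0}; idom=B0
  B6: preds {B2,B3,B4}: {B0,B1,B2} ∩ {B0,B3} ∩ {B0,B1,B2,B4} = {B0}; idom=B0

DF derivation:
  join B5 pred B0: · stop@B0
  join B5 pred B2: B2→B1 stop@B0
  join B5 pred B4: B4→B2→B1 stop@B0
  join B6 pred B2: B2→B1 stop@B0
  join B6 pred B3: B3 stop@B0
  join B6 pred B4: B4→B2→B1 stop@B0
  B0 → ∅
  B1 → {B5,B6}
  B2 → {B5,B6}
  B3 → {B6}
  B4 → {B5,B6}
  B5 → ∅
  B6 → ∅

φ for q: defs {B1,B2}
  DF⁺ = {B5,B6}

Answer: ["B5", "B6"]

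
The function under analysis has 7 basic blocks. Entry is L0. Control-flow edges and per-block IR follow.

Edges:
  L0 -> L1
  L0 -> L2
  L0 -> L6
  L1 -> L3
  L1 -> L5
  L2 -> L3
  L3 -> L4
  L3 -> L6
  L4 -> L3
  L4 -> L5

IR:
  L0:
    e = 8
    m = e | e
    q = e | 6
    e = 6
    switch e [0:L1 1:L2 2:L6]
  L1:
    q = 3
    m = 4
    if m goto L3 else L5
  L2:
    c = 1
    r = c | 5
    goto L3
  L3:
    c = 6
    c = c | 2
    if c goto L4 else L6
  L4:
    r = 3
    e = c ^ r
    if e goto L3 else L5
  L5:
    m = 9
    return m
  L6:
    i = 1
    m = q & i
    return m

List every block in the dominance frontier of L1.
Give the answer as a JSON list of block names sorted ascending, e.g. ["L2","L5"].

idom tree: L1←L0 L2←L0 L3←L0 L4←L3 L5←L0 L6←L0
Dom∩ at merges:
  L3: preds {L1,L2,L4}: {L0,L1} ∩ {L0,L2} ∩ {L0,L3,L4} = {L0}; idom=L0
  L5: preds {L1,L4}: {L0,L1} ∩ {L0,L3,L4} = {L0}; idom=L0
  L6: preds {L0,L3}: {L0} ∩ {L0,L3} = {L0}; idom=L0

DF walk-up:
  L3←L1: walk L1 to L0
  L3←L2: walk L2 to L0
  L3←L4: walk L4→L3 to L0
  L5←L1: walk L1 to L0
  L5←L4: walk L4→L3 to L0
  L6←L0: walk · to L0
  L6←L3: walk L3 to L0
  L0: DF=∅
  L1: DF={L3,L5}
  L2: DF={L3}
  L3: DF={L3,L5,L6}
  L4: DF={L3,L5}
  L5: DF=∅
  L6: DF=∅

DF(L1) = ["L3", "L5"]

Answer: ["L3", "L5"]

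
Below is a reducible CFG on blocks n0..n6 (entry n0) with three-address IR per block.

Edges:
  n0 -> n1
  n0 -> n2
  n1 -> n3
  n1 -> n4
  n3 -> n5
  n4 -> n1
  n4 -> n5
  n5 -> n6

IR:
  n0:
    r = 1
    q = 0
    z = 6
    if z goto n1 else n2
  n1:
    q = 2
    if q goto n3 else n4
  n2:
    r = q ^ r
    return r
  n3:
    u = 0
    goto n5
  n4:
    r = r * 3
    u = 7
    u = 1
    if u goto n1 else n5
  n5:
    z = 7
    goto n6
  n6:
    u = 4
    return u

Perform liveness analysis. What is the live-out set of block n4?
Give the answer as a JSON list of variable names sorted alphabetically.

Answer: ["r"]

Derivation:
Per-block:
  n0: def={q,r,z} ue=∅
  n1: def={q} ue=∅
  n2: def={r} ue={q,r}
  n3: def={u} ue=∅
  n4: def={r,u} ue={r}
  n5: def={z} ue=∅
  n6: def={u} ue=∅

Backward fixpoint:
  n0 li=∅ lo={q,r}
  n1 li={r} lo={r}
  n2 li={q,r} lo=∅
  n3 li=∅ lo=∅
  n4 li={r} lo={r}
  n5 li=∅ lo=∅
  n6 li=∅ lo=∅

live-out(n4) = ["r"]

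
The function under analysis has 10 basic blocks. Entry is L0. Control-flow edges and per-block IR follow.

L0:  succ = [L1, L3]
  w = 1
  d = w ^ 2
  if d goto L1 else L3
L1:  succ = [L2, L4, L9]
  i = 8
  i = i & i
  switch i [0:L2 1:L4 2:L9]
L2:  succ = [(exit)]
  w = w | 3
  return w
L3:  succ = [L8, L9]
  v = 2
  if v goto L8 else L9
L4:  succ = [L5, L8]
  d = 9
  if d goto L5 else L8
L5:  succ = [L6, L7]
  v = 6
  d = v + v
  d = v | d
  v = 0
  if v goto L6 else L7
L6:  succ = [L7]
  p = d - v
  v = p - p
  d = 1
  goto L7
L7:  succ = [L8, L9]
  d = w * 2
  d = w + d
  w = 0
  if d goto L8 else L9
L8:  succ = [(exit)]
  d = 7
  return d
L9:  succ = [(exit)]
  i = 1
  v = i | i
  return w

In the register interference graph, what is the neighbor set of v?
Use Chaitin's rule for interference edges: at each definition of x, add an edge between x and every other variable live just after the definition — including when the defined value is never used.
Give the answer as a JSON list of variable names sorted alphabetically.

Per-block:
  L0: def={d,w} ue=∅
  L1: def={i} ue=∅
  L2: def={w} ue={w}
  L3: def={v} ue=∅
  L4: def={d} ue=∅
  L5: def={d,v} ue=∅
  L6: def={d,p,v} ue={d,v}
  L7: def={d,w} ue={w}
  L8: def={d} ue=∅
  L9: def={i,v} ue={w}

Backward fixpoint:
  L0: in=∅ out={w}
  L1: in={w} out={w}
  L2: in={w} out=∅
  L3: in={w} out={w}
  L4: in={w} out={w}
  L5: in={w} out={d,v,w}
  L6: in={d,v,w} out={w}
  L7: in={w} out={w}
  L8: in=∅ out=∅
  L9: in={w} out=∅

Interference:
  d↔{v,w}
  i↔{w}
  p↔{w}
  v↔{d,w}
  w↔{d,i,p,v}

N(v) = ["d", "w"]

Answer: ["d", "w"]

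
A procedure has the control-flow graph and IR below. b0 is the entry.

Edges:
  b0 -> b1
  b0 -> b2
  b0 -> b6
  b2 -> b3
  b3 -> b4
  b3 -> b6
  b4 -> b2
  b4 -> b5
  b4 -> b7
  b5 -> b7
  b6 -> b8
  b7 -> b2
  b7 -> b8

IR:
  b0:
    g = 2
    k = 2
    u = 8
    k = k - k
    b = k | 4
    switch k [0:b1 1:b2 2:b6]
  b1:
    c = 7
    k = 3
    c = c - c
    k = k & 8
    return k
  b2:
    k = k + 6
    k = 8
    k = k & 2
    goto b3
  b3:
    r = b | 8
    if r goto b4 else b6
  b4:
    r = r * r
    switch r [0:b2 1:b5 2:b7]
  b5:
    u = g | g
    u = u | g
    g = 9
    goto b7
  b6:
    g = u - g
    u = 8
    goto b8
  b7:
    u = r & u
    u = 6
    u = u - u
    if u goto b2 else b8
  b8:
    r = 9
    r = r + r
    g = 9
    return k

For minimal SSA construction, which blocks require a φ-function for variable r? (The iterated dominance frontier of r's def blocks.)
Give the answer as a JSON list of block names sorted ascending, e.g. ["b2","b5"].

Answer: ["b2", "b6", "b8"]

Working:
idom tree: b1←b0 b2←b0 b3←b2 b4←b3 b5←b4 b6←b0 b7←b4 b8←b0
Join-block Dom:
  b2: preds {b0,b4,b7}: {b0} ∩ {b0,b2,b3,b4} ∩ {b0,b2,b3,b4,b7} = {b0}; idom=b0
  b6: preds {b0,b3}: {b0} ∩ {b0,b2,b3} = {b0}; idom=b0
  b7: preds {b4,b5}: {b0,b2,b3,b4} ∩ {b0,b2,b3,b4,b5} = {b0,b2,b3,b4}; idom=b4
  b8: preds {b6,b7}: {b0,b6} ∩ {b0,b2,b3,b4,b7} = {b0}; idom=b0

DF walk-up:
  b2←b0: walk · to b0
  b2←b4: walk b4→b3→b2 to b0
  b2←b7: walk b7→b4→b3→b2 to b0
  b6←b0: walk · to b0
  b6←b3: walk b3→b2 to b0
  b7←b4: walk · to b4
  b7←b5: walk b5 to b4
  b8←b6: walk b6 to b0
  b8←b7: walk b7→b4→b3→b2 to b0
  DF(b0)=∅
  DF(b1)=∅
  DF(b2)={b2,b6,b8}
  DF(b3)={b2,b6,b8}
  DF(b4)={b2,b8}
  DF(b5)={b7}
  DF(b6)={b8}
  DF(b7)={b2,b8}
  DF(b8)=∅

φ for r: defs {b3,b4,b8}
  DF⁺ = {b2,b6,b8}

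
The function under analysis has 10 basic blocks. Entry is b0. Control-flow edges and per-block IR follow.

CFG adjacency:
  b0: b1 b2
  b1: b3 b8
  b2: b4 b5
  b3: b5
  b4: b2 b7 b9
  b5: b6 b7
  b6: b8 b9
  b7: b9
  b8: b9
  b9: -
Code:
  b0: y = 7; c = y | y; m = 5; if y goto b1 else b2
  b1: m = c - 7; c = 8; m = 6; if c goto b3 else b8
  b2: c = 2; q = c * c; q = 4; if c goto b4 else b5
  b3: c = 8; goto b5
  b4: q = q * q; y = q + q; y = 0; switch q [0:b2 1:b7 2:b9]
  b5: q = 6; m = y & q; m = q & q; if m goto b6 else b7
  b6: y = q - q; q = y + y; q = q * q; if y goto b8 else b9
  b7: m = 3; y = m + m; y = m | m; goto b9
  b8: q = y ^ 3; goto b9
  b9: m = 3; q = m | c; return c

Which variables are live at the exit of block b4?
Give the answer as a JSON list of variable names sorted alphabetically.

Answer: ["c", "y"]

Analysis:
def/use:
  b0 def {c,m,y} use ∅
  b1 def {c,m} use {c}
  b2 def {c,q} use ∅
  b3 def {c} use ∅
  b4 def {q,y} use {q}
  b5 def {m,q} use {y}
  b6 def {q,y} use {q}
  b7 def {m,y} use ∅
  b8 def {q} use {y}
  b9 def {m,q} use {c}

Backward fixpoint:
  live b0: ∅→{c,y}
  live b1: {c,y}→{c,y}
  live b2: {y}→{c,q,y}
  live b3: {y}→{c,y}
  live b4: {c,q}→{c,y}
  live b5: {c,y}→{c,q}
  live b6: {c,q}→{c,y}
  live b7: {c}→{c}
  live b8: {c,y}→{c}
  live b9: {c}→∅

live-out(b4) = ["c", "y"]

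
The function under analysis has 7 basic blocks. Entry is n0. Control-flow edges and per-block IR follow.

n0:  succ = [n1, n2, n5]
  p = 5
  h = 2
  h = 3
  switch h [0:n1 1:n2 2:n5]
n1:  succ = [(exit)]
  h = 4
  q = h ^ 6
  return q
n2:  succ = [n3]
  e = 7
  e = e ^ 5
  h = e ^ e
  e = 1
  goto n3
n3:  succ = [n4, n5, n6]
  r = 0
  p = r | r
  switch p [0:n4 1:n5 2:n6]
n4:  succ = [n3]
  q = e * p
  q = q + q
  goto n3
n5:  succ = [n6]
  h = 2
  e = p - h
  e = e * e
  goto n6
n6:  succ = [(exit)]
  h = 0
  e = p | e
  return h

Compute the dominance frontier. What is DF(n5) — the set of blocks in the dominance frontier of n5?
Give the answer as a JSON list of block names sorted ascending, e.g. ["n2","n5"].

idom tree: n1←n0 n2←n0 n3←n2 n4←n3 n5←n0 n6←n0
Join-block Dom:
  n3: preds {n2,n4}: {n0,n2} ∩ {n0,n2,n3,n4} = {n0,n2}; idom=n2
  n5: preds {n0,n3}: {n0} ∩ {n0,n2,n3} = {n0}; idom=n0
  n6: preds {n3,n5}: {n0,n2,n3} ∩ {n0,n5} = {n0}; idom=n0

Frontier:
  join n3 pred n2: · stop@n2
  join n3 pred n4: n4→n3 stop@n2
  join n5 pred n0: · stop@n0
  join n5 pred n3: n3→n2 stop@n0
  join n6 pred n3: n3→n2 stop@n0
  join n6 pred n5: n5 stop@n0
  n0: DF=∅
  n1: DF=∅
  n2: DF={n5,n6}
  n3: DF={n3,n5,n6}
  n4: DF={n3}
  n5: DF={n6}
  n6: DF=∅

DF(n5) = ["n6"]

Answer: ["n6"]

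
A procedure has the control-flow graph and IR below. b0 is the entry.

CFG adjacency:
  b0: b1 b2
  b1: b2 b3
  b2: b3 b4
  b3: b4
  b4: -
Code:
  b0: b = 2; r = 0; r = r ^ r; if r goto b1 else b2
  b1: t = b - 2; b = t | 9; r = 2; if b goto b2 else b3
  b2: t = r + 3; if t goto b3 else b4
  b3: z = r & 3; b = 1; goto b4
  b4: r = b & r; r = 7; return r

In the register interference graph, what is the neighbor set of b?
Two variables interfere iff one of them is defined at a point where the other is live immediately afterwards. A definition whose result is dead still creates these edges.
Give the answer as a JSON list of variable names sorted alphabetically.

Answer: ["r", "t"]

Working:
Block summaries:
  b0: def={b,r} ue=∅
  b1: def={b,r,t} ue={b}
  b2: def={t} ue={r}
  b3: def={b,z} ue={r}
  b4: def={r} ue={b,r}

Liveness:
  b0 li=∅ lo={b,r}
  b1 li={b} lo={b,r}
  b2 li={b,r} lo={b,r}
  b3 li={r} lo={b,r}
  b4 li={b,r} lo=∅

Interference:
  b↔{r,t}
  r↔{b,t,z}
  t↔{b,r}
  z↔{r}

N(b) = ["r", "t"]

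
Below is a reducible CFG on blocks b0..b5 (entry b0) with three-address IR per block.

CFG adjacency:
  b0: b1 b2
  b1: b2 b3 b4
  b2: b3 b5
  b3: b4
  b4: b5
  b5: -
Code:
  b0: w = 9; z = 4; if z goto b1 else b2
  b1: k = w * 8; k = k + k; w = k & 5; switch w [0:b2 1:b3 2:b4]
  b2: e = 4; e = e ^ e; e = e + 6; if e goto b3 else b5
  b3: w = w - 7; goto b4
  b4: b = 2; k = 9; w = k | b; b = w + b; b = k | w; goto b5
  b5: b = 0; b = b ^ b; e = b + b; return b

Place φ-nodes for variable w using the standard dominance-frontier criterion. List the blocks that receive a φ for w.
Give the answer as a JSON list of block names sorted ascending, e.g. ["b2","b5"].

idom tree: b1←b0 b2←b0 b3←b0 b4←b0 b5←b0
Dom at joins:
  b2: preds {b0,b1}: {b0} ∩ {b0,b1} = {b0}; idom=b0
  b3: preds {b1,b2}: {b0,b1} ∩ {b0,b2} = {b0}; idom=b0
  b4: preds {b1,b3}: {b0,b1} ∩ {b0,b3} = {b0}; idom=b0
  b5: preds {b2,b4}: {b0,b2} ∩ {b0,b4} = {b0}; idom=b0

Frontier:
  b2←b0: walk · to b0
  b2←b1: walk b1 to b0
  b3←b1: walk b1 to b0
  b3←b2: walk b2 to b0
  b4←b1: walk b1 to b0
  b4←b3: walk b3 to b0
  b5←b2: walk b2 to b0
  b5←b4: walk b4 to b0
  DF(b0)=∅
  DF(b1)={b2,b3,b4}
  DF(b2)={b3,b5}
  DF(b3)={b4}
  DF(b4)={b5}
  DF(b5)=∅

φ for w: defs {b0,b1,b3,b4}
  DF⁺ = {b2,b3,b4,b5}

Answer: ["b2", "b3", "b4", "b5"]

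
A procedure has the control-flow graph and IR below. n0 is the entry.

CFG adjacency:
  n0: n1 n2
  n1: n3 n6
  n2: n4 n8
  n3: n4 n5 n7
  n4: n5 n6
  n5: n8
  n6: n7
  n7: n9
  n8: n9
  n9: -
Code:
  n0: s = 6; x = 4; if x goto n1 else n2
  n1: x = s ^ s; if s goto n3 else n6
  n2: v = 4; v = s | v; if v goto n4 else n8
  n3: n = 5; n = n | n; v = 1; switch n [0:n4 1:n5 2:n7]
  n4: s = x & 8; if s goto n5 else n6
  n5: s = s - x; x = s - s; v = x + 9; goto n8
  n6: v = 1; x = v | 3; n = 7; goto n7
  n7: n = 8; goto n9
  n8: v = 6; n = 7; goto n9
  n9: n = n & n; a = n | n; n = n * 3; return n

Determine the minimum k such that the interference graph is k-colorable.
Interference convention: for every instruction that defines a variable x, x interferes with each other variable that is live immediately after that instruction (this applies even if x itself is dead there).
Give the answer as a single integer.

def/use:
  n0: {s,x} / ∅
  n1: {x} / {s}
  n2: {v} / {s}
  n3: {n,v} / ∅
  n4: {s} / {x}
  n5: {s,v,x} / {s,x}
  n6: {n,v,x} / ∅
  n7: {n} / ∅
  n8: {n,v} / ∅
  n9: {a,n} / {n}

Backward fixpoint:
  live n0: ∅→{s,x}
  live n1: {s}→{s,x}
  live n2: {s,x}→{x}
  live n3: {s,x}→{s,x}
  live n4: {x}→{s,x}
  live n5: {s,x}→∅
  live n6: ∅→∅
  live n7: ∅→{n}
  live n8: ∅→{n}
  live n9: {n}→∅

Conflict graph:
  a — {n}
  n — {a,s,v,x}
  s — {n,v,x}
  v — {n,s,x}
  x — {n,s,v}

Registers:
  {n,s,v,x} pairwise interfere (4-clique) ⇒ χ ≥ 4
  4-colouring: c0={n}  c1={a,s}  c2={v}  c3={x}
  χ = 4

Answer: 4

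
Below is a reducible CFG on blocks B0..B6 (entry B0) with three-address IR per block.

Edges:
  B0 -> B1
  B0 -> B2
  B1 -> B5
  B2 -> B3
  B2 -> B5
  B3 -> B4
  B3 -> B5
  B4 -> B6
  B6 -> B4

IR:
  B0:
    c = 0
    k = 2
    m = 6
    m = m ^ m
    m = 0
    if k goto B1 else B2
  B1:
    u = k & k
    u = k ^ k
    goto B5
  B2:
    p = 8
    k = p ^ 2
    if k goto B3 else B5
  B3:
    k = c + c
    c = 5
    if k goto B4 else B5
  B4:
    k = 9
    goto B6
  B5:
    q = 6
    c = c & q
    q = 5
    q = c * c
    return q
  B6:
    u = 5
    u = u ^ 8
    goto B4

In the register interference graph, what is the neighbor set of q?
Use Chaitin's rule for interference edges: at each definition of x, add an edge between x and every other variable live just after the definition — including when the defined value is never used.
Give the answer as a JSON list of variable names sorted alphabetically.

Block summaries:
  B0 def {c,k,m} use ∅
  B1 def {u} use {k}
  B2 def {k,p} use ∅
  B3 def {c,k} use {c}
  B4 def {k} use ∅
  B5 def {c,q} use {c}
  B6 def {u} use ∅

Backward fixpoint:
  B0: in=∅ out={c,k}
  B1: in={c,k} out={c}
  B2: in={c} out={c}
  B3: in={c} out={c}
  B4: in=∅ out=∅
  B5: in={c} out=∅
  B6: in=∅ out=∅

Interference:
  c: {k,m,p,q,u}
  k: {c,m,u}
  m: {c,k}
  p: {c}
  q: {c}
  u: {c,k}

N(q) = ["c"]

Answer: ["c"]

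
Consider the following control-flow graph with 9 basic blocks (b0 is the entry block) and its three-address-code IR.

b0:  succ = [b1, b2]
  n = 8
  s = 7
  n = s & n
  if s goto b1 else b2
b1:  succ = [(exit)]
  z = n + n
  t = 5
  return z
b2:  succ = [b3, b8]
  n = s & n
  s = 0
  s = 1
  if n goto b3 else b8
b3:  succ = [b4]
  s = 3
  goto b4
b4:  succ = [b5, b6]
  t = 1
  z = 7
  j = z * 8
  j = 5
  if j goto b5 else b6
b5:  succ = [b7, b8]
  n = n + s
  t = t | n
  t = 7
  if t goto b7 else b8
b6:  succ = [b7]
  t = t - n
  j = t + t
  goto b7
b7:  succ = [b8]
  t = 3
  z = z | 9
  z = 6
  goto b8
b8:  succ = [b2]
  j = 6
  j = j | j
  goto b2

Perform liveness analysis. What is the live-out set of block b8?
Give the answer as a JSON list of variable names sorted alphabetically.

Answer: ["n", "s"]

Working:
Block summaries:
  b0 def {n,s} use ∅
  b1 def {t,z} use {n}
  b2 def {n,s} use {n,s}
  b3 def {s} use ∅
  b4 def {j,t,z} use ∅
  b5 def {n,t} use {n,s,t}
  b6 def {j,t} use {n,t}
  b7 def {t,z} use {z}
  b8 def {j} use ∅

Liveness:
  live b0: ∅→{n,s}
  live b1: {n}→∅
  live b2: {n,s}→{n,s}
  live b3: {n}→{n,s}
  live b4: {n,s}→{n,s,t,z}
  live b5: {n,s,t,z}→{n,s,z}
  live b6: {n,s,t,z}→{n,s,z}
  live b7: {n,s,z}→{n,s}
  live b8: {n,s}→{n,s}

live-out(b8) = ["n", "s"]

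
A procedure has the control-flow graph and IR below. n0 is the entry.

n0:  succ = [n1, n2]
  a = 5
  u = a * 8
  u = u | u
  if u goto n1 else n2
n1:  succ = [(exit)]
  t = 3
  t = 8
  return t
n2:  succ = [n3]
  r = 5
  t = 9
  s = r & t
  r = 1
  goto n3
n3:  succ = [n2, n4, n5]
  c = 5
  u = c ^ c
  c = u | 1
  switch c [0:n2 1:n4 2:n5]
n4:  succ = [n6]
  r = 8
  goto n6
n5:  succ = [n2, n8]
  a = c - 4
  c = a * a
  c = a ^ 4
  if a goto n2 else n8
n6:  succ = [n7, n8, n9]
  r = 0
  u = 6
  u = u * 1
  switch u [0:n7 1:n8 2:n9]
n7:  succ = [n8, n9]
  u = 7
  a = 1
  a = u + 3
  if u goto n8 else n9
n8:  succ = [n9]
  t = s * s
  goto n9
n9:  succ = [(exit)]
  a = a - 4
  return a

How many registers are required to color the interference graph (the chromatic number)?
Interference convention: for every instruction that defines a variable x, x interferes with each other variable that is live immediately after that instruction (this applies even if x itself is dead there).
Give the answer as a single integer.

Answer: 3

Derivation:
def/use:
  n0: {a,u} / ∅
  n1: {t} / ∅
  n2: {r,s,t} / ∅
  n3: {c,u} / ∅
  n4: {r} / ∅
  n5: {a,c} / {c}
  n6: {r,u} / ∅
  n7: {a,u} / ∅
  n8: {t} / {s}
  n9: {a} / {a}

Liveness:
  n0: in=∅ out={a}
  n1: in=∅ out=∅
  n2: in={a} out={a,s}
  n3: in={a,s} out={a,c,s}
  n4: in={a,s} out={a,s}
  n5: in={c,s} out={a,s}
  n6: in={a,s} out={a,s}
  n7: in={s} out={a,s}
  n8: in={a,s} out={a}
  n9: in={a} out=∅

Interference:
  a↔{c,r,s,t,u}
  c↔{a,s}
  r↔{a,s,t}
  s↔{a,c,r,u}
  t↔{a,r}
  u↔{a,s}

Colouring:
  lower bound: {a,c,s} mutually conflict ⇒ χ ≥ 3
  3-colouring: c0={a}  c1={s,t}  c2={c,r,u}
  χ = 3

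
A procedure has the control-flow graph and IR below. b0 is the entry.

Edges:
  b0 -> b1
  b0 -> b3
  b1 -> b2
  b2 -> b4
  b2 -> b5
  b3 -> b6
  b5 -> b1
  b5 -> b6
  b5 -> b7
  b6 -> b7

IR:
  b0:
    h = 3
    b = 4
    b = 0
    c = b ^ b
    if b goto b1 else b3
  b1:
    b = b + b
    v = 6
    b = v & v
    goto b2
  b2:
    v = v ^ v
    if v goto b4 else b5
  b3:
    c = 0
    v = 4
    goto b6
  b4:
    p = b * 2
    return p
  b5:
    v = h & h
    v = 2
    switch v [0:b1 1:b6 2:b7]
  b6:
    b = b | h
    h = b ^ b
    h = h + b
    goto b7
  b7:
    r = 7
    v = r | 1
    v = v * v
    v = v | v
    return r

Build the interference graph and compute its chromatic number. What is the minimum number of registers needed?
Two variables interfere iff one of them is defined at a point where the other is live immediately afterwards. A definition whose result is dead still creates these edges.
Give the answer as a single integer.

def/use:
  b0: {b,c,h} / ∅
  b1: {b,v} / {b}
  b2: {v} / {v}
  b3: {c,v} / ∅
  b4: {p} / {b}
  b5: {v} / {h}
  b6: {b,h} / {b,h}
  b7: {r,v} / ∅

Liveness:
  live b0: ∅→{b,h}
  live b1: {b,h}→{b,h,v}
  live b2: {b,h,v}→{b,h}
  live b3: {b,h}→{b,h}
  live b4: {b}→∅
  live b5: {b,h}→{b,h}
  live b6: {b,h}→∅
  live b7: ∅→∅

Conflict graph:
  b↔{c,h,v}
  c↔{b,h}
  h↔{b,c,v}
  p↔∅
  r↔{v}
  v↔{b,h,r}

Registers:
  {b,c,h} pairwise interfere (3-clique) ⇒ χ ≥ 3
  assign b→r0 c→r2 h→r1 p→r0 r→r0 v→r2 — no edge inside a register ⇒ χ ≤ 3
  χ = 3

Answer: 3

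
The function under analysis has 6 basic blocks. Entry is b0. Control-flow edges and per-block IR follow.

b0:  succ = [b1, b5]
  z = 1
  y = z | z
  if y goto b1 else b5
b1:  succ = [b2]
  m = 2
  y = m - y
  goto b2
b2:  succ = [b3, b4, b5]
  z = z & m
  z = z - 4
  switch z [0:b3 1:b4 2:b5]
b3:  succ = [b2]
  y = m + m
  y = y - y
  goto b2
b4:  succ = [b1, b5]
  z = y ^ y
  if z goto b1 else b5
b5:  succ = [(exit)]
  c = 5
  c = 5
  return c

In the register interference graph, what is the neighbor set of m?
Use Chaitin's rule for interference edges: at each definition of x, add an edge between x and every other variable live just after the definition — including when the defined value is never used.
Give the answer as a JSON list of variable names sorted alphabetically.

Per-block:
  b0: def={y,z} ue=∅
  b1: def={m,y} ue={y}
  b2: def={z} ue={m,z}
  b3: def={y} ue={m}
  b4: def={z} ue={y}
  b5: def={c} ue=∅

Liveness:
  b0 li=∅ lo={y,z}
  b1 li={y,z} lo={m,y,z}
  b2 li={m,y,z} lo={m,y,z}
  b3 li={m,z} lo={m,y,z}
  b4 li={y} lo={y,z}
  b5 li=∅ lo=∅

Interfere edges:
  c — ∅
  m — {y,z}
  y — {m,z}
  z — {m,y}

N(m) = ["y", "z"]

Answer: ["y", "z"]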